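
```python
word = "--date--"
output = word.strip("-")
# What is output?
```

Answer: 'date'

Derivation:
Trace (tracking output):
word = '--date--'  # -> word = '--date--'
output = word.strip('-')  # -> output = 'date'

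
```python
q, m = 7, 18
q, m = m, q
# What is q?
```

Trace (tracking q):
q, m = (7, 18)  # -> q = 7, m = 18
q, m = (m, q)  # -> q = 18, m = 7

Answer: 18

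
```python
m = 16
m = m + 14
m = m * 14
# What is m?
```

Trace (tracking m):
m = 16  # -> m = 16
m = m + 14  # -> m = 30
m = m * 14  # -> m = 420

Answer: 420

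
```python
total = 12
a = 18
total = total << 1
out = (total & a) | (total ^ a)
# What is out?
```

Answer: 26

Derivation:
Trace (tracking out):
total = 12  # -> total = 12
a = 18  # -> a = 18
total = total << 1  # -> total = 24
out = total & a | total ^ a  # -> out = 26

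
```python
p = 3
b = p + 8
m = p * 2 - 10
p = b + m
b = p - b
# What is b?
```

Trace (tracking b):
p = 3  # -> p = 3
b = p + 8  # -> b = 11
m = p * 2 - 10  # -> m = -4
p = b + m  # -> p = 7
b = p - b  # -> b = -4

Answer: -4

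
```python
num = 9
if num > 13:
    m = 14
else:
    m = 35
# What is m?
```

Trace (tracking m):
num = 9  # -> num = 9
if num > 13:  # condition is False
else:
    m = 35  # -> m = 35

Answer: 35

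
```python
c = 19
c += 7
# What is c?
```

Answer: 26

Derivation:
Trace (tracking c):
c = 19  # -> c = 19
c += 7  # -> c = 26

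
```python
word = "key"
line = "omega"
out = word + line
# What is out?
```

Answer: 'keyomega'

Derivation:
Trace (tracking out):
word = 'key'  # -> word = 'key'
line = 'omega'  # -> line = 'omega'
out = word + line  # -> out = 'keyomega'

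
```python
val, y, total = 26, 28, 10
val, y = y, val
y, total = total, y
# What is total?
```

Trace (tracking total):
val, y, total = (26, 28, 10)  # -> val = 26, y = 28, total = 10
val, y = (y, val)  # -> val = 28, y = 26
y, total = (total, y)  # -> y = 10, total = 26

Answer: 26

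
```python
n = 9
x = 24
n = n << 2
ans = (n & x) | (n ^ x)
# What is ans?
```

Trace (tracking ans):
n = 9  # -> n = 9
x = 24  # -> x = 24
n = n << 2  # -> n = 36
ans = n & x | n ^ x  # -> ans = 60

Answer: 60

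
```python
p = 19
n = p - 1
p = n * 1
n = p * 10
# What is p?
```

Answer: 18

Derivation:
Trace (tracking p):
p = 19  # -> p = 19
n = p - 1  # -> n = 18
p = n * 1  # -> p = 18
n = p * 10  # -> n = 180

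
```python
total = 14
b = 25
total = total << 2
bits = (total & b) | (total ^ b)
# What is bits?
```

Answer: 57

Derivation:
Trace (tracking bits):
total = 14  # -> total = 14
b = 25  # -> b = 25
total = total << 2  # -> total = 56
bits = total & b | total ^ b  # -> bits = 57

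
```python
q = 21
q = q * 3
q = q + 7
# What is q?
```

Trace (tracking q):
q = 21  # -> q = 21
q = q * 3  # -> q = 63
q = q + 7  # -> q = 70

Answer: 70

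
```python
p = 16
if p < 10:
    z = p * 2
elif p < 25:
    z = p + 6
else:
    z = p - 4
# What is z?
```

Answer: 22

Derivation:
Trace (tracking z):
p = 16  # -> p = 16
if p < 10:  # condition is False
elif p < 25:  # condition is True
    z = p + 6  # -> z = 22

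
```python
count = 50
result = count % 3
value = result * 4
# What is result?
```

Answer: 2

Derivation:
Trace (tracking result):
count = 50  # -> count = 50
result = count % 3  # -> result = 2
value = result * 4  # -> value = 8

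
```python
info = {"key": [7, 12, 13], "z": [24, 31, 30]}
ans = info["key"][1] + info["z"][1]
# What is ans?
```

Trace (tracking ans):
info = {'key': [7, 12, 13], 'z': [24, 31, 30]}  # -> info = {'key': [7, 12, 13], 'z': [24, 31, 30]}
ans = info['key'][1] + info['z'][1]  # -> ans = 43

Answer: 43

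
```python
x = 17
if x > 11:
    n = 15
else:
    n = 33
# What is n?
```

Answer: 15

Derivation:
Trace (tracking n):
x = 17  # -> x = 17
if x > 11:  # condition is True
    n = 15  # -> n = 15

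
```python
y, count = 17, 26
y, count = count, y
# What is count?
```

Answer: 17

Derivation:
Trace (tracking count):
y, count = (17, 26)  # -> y = 17, count = 26
y, count = (count, y)  # -> y = 26, count = 17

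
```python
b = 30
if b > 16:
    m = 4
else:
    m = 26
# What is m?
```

Trace (tracking m):
b = 30  # -> b = 30
if b > 16:  # condition is True
    m = 4  # -> m = 4

Answer: 4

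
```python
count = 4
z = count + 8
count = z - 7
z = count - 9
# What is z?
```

Trace (tracking z):
count = 4  # -> count = 4
z = count + 8  # -> z = 12
count = z - 7  # -> count = 5
z = count - 9  # -> z = -4

Answer: -4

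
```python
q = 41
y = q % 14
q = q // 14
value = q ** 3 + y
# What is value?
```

Trace (tracking value):
q = 41  # -> q = 41
y = q % 14  # -> y = 13
q = q // 14  # -> q = 2
value = q ** 3 + y  # -> value = 21

Answer: 21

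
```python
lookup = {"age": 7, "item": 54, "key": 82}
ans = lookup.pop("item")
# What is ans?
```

Trace (tracking ans):
lookup = {'age': 7, 'item': 54, 'key': 82}  # -> lookup = {'age': 7, 'item': 54, 'key': 82}
ans = lookup.pop('item')  # -> ans = 54

Answer: 54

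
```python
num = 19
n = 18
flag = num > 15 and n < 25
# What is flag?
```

Trace (tracking flag):
num = 19  # -> num = 19
n = 18  # -> n = 18
flag = num > 15 and n < 25  # -> flag = True

Answer: True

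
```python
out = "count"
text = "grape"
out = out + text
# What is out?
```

Trace (tracking out):
out = 'count'  # -> out = 'count'
text = 'grape'  # -> text = 'grape'
out = out + text  # -> out = 'countgrape'

Answer: 'countgrape'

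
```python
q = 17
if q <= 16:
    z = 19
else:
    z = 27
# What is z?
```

Trace (tracking z):
q = 17  # -> q = 17
if q <= 16:  # condition is False
else:
    z = 27  # -> z = 27

Answer: 27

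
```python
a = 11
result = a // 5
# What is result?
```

Answer: 2

Derivation:
Trace (tracking result):
a = 11  # -> a = 11
result = a // 5  # -> result = 2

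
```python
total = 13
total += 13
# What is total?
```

Trace (tracking total):
total = 13  # -> total = 13
total += 13  # -> total = 26

Answer: 26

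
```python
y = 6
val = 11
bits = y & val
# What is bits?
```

Answer: 2

Derivation:
Trace (tracking bits):
y = 6  # -> y = 6
val = 11  # -> val = 11
bits = y & val  # -> bits = 2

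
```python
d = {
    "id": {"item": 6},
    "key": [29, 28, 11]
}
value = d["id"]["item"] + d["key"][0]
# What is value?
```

Answer: 35

Derivation:
Trace (tracking value):
d = {'id': {'item': 6}, 'key': [29, 28, 11]}  # -> d = {'id': {'item': 6}, 'key': [29, 28, 11]}
value = d['id']['item'] + d['key'][0]  # -> value = 35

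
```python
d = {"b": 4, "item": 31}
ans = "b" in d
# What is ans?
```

Trace (tracking ans):
d = {'b': 4, 'item': 31}  # -> d = {'b': 4, 'item': 31}
ans = 'b' in d  # -> ans = True

Answer: True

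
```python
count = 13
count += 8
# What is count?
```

Trace (tracking count):
count = 13  # -> count = 13
count += 8  # -> count = 21

Answer: 21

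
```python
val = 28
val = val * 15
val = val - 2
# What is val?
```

Trace (tracking val):
val = 28  # -> val = 28
val = val * 15  # -> val = 420
val = val - 2  # -> val = 418

Answer: 418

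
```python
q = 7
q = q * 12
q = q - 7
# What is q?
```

Answer: 77

Derivation:
Trace (tracking q):
q = 7  # -> q = 7
q = q * 12  # -> q = 84
q = q - 7  # -> q = 77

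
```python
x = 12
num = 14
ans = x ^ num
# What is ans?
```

Trace (tracking ans):
x = 12  # -> x = 12
num = 14  # -> num = 14
ans = x ^ num  # -> ans = 2

Answer: 2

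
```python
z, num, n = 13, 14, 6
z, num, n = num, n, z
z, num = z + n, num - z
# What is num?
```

Answer: -8

Derivation:
Trace (tracking num):
z, num, n = (13, 14, 6)  # -> z = 13, num = 14, n = 6
z, num, n = (num, n, z)  # -> z = 14, num = 6, n = 13
z, num = (z + n, num - z)  # -> z = 27, num = -8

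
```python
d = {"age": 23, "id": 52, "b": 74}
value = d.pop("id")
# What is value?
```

Trace (tracking value):
d = {'age': 23, 'id': 52, 'b': 74}  # -> d = {'age': 23, 'id': 52, 'b': 74}
value = d.pop('id')  # -> value = 52

Answer: 52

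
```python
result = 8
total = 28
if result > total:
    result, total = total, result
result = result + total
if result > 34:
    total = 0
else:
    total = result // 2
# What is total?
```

Answer: 0

Derivation:
Trace (tracking total):
result = 8  # -> result = 8
total = 28  # -> total = 28
if result > total:  # condition is False
result = result + total  # -> result = 36
if result > 34:  # condition is True
    total = 0  # -> total = 0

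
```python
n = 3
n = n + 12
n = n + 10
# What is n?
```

Trace (tracking n):
n = 3  # -> n = 3
n = n + 12  # -> n = 15
n = n + 10  # -> n = 25

Answer: 25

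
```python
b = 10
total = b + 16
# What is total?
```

Trace (tracking total):
b = 10  # -> b = 10
total = b + 16  # -> total = 26

Answer: 26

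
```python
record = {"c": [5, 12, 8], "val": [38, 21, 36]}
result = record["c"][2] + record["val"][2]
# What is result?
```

Trace (tracking result):
record = {'c': [5, 12, 8], 'val': [38, 21, 36]}  # -> record = {'c': [5, 12, 8], 'val': [38, 21, 36]}
result = record['c'][2] + record['val'][2]  # -> result = 44

Answer: 44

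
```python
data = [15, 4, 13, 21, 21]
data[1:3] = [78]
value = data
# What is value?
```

Answer: [15, 78, 21, 21]

Derivation:
Trace (tracking value):
data = [15, 4, 13, 21, 21]  # -> data = [15, 4, 13, 21, 21]
data[1:3] = [78]  # -> data = [15, 78, 21, 21]
value = data  # -> value = [15, 78, 21, 21]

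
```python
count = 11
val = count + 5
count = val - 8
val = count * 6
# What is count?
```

Answer: 8

Derivation:
Trace (tracking count):
count = 11  # -> count = 11
val = count + 5  # -> val = 16
count = val - 8  # -> count = 8
val = count * 6  # -> val = 48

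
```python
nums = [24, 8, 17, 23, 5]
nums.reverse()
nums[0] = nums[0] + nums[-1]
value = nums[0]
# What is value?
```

Answer: 29

Derivation:
Trace (tracking value):
nums = [24, 8, 17, 23, 5]  # -> nums = [24, 8, 17, 23, 5]
nums.reverse()  # -> nums = [5, 23, 17, 8, 24]
nums[0] = nums[0] + nums[-1]  # -> nums = [29, 23, 17, 8, 24]
value = nums[0]  # -> value = 29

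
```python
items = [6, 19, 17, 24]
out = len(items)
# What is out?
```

Answer: 4

Derivation:
Trace (tracking out):
items = [6, 19, 17, 24]  # -> items = [6, 19, 17, 24]
out = len(items)  # -> out = 4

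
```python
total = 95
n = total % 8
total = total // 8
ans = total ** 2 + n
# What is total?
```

Answer: 11

Derivation:
Trace (tracking total):
total = 95  # -> total = 95
n = total % 8  # -> n = 7
total = total // 8  # -> total = 11
ans = total ** 2 + n  # -> ans = 128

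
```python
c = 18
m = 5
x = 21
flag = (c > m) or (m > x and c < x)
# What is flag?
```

Trace (tracking flag):
c = 18  # -> c = 18
m = 5  # -> m = 5
x = 21  # -> x = 21
flag = c > m or (m > x and c < x)  # -> flag = True

Answer: True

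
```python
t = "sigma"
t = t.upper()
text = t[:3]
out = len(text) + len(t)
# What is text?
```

Trace (tracking text):
t = 'sigma'  # -> t = 'sigma'
t = t.upper()  # -> t = 'SIGMA'
text = t[:3]  # -> text = 'SIG'
out = len(text) + len(t)  # -> out = 8

Answer: 'SIG'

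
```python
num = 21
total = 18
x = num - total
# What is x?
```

Trace (tracking x):
num = 21  # -> num = 21
total = 18  # -> total = 18
x = num - total  # -> x = 3

Answer: 3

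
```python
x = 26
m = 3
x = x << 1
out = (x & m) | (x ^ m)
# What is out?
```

Trace (tracking out):
x = 26  # -> x = 26
m = 3  # -> m = 3
x = x << 1  # -> x = 52
out = x & m | x ^ m  # -> out = 55

Answer: 55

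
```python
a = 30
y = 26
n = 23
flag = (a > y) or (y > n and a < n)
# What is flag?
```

Answer: True

Derivation:
Trace (tracking flag):
a = 30  # -> a = 30
y = 26  # -> y = 26
n = 23  # -> n = 23
flag = a > y or (y > n and a < n)  # -> flag = True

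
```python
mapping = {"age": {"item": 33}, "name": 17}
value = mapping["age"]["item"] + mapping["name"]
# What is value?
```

Answer: 50

Derivation:
Trace (tracking value):
mapping = {'age': {'item': 33}, 'name': 17}  # -> mapping = {'age': {'item': 33}, 'name': 17}
value = mapping['age']['item'] + mapping['name']  # -> value = 50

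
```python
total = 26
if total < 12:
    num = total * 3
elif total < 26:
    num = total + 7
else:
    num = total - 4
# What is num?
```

Answer: 22

Derivation:
Trace (tracking num):
total = 26  # -> total = 26
if total < 12:  # condition is False
elif total < 26:  # condition is False
else:
    num = total - 4  # -> num = 22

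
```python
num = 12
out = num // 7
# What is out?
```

Trace (tracking out):
num = 12  # -> num = 12
out = num // 7  # -> out = 1

Answer: 1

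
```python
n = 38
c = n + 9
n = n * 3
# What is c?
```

Trace (tracking c):
n = 38  # -> n = 38
c = n + 9  # -> c = 47
n = n * 3  # -> n = 114

Answer: 47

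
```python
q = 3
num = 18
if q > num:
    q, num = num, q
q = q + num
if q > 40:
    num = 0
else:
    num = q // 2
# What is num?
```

Trace (tracking num):
q = 3  # -> q = 3
num = 18  # -> num = 18
if q > num:  # condition is False
q = q + num  # -> q = 21
if q > 40:  # condition is False
else:
    num = q // 2  # -> num = 10

Answer: 10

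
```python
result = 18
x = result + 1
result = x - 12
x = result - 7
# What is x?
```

Answer: 0

Derivation:
Trace (tracking x):
result = 18  # -> result = 18
x = result + 1  # -> x = 19
result = x - 12  # -> result = 7
x = result - 7  # -> x = 0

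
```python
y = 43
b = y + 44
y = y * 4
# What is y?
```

Trace (tracking y):
y = 43  # -> y = 43
b = y + 44  # -> b = 87
y = y * 4  # -> y = 172

Answer: 172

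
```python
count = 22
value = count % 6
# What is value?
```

Trace (tracking value):
count = 22  # -> count = 22
value = count % 6  # -> value = 4

Answer: 4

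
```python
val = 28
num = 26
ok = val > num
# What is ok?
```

Trace (tracking ok):
val = 28  # -> val = 28
num = 26  # -> num = 26
ok = val > num  # -> ok = True

Answer: True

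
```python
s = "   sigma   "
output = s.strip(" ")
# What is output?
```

Answer: 'sigma'

Derivation:
Trace (tracking output):
s = '   sigma   '  # -> s = '   sigma   '
output = s.strip(' ')  # -> output = 'sigma'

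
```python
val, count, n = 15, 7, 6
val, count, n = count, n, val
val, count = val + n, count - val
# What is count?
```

Trace (tracking count):
val, count, n = (15, 7, 6)  # -> val = 15, count = 7, n = 6
val, count, n = (count, n, val)  # -> val = 7, count = 6, n = 15
val, count = (val + n, count - val)  # -> val = 22, count = -1

Answer: -1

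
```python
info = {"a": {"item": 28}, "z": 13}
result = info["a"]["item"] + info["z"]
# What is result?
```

Trace (tracking result):
info = {'a': {'item': 28}, 'z': 13}  # -> info = {'a': {'item': 28}, 'z': 13}
result = info['a']['item'] + info['z']  # -> result = 41

Answer: 41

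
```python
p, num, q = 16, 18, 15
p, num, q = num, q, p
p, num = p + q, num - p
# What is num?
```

Trace (tracking num):
p, num, q = (16, 18, 15)  # -> p = 16, num = 18, q = 15
p, num, q = (num, q, p)  # -> p = 18, num = 15, q = 16
p, num = (p + q, num - p)  # -> p = 34, num = -3

Answer: -3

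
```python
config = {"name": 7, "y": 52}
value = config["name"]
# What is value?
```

Trace (tracking value):
config = {'name': 7, 'y': 52}  # -> config = {'name': 7, 'y': 52}
value = config['name']  # -> value = 7

Answer: 7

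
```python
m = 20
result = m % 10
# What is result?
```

Trace (tracking result):
m = 20  # -> m = 20
result = m % 10  # -> result = 0

Answer: 0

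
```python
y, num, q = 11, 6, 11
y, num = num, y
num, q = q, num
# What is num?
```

Answer: 11

Derivation:
Trace (tracking num):
y, num, q = (11, 6, 11)  # -> y = 11, num = 6, q = 11
y, num = (num, y)  # -> y = 6, num = 11
num, q = (q, num)  # -> num = 11, q = 11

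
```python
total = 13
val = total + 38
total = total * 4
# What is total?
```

Trace (tracking total):
total = 13  # -> total = 13
val = total + 38  # -> val = 51
total = total * 4  # -> total = 52

Answer: 52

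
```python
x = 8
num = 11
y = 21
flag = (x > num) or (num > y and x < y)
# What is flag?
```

Trace (tracking flag):
x = 8  # -> x = 8
num = 11  # -> num = 11
y = 21  # -> y = 21
flag = x > num or (num > y and x < y)  # -> flag = False

Answer: False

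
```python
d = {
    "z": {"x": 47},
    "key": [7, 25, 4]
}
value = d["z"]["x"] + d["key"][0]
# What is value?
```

Answer: 54

Derivation:
Trace (tracking value):
d = {'z': {'x': 47}, 'key': [7, 25, 4]}  # -> d = {'z': {'x': 47}, 'key': [7, 25, 4]}
value = d['z']['x'] + d['key'][0]  # -> value = 54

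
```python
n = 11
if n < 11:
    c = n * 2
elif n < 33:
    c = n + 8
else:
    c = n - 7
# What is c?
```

Trace (tracking c):
n = 11  # -> n = 11
if n < 11:  # condition is False
elif n < 33:  # condition is True
    c = n + 8  # -> c = 19

Answer: 19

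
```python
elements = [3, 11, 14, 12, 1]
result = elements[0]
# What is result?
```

Trace (tracking result):
elements = [3, 11, 14, 12, 1]  # -> elements = [3, 11, 14, 12, 1]
result = elements[0]  # -> result = 3

Answer: 3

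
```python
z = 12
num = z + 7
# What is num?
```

Answer: 19

Derivation:
Trace (tracking num):
z = 12  # -> z = 12
num = z + 7  # -> num = 19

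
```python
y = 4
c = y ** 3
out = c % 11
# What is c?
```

Trace (tracking c):
y = 4  # -> y = 4
c = y ** 3  # -> c = 64
out = c % 11  # -> out = 9

Answer: 64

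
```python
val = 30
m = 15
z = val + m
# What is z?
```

Trace (tracking z):
val = 30  # -> val = 30
m = 15  # -> m = 15
z = val + m  # -> z = 45

Answer: 45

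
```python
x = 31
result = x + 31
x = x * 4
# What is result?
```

Trace (tracking result):
x = 31  # -> x = 31
result = x + 31  # -> result = 62
x = x * 4  # -> x = 124

Answer: 62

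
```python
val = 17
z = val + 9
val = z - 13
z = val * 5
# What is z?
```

Answer: 65

Derivation:
Trace (tracking z):
val = 17  # -> val = 17
z = val + 9  # -> z = 26
val = z - 13  # -> val = 13
z = val * 5  # -> z = 65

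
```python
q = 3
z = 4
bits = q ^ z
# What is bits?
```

Trace (tracking bits):
q = 3  # -> q = 3
z = 4  # -> z = 4
bits = q ^ z  # -> bits = 7

Answer: 7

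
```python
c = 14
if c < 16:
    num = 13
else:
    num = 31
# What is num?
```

Trace (tracking num):
c = 14  # -> c = 14
if c < 16:  # condition is True
    num = 13  # -> num = 13

Answer: 13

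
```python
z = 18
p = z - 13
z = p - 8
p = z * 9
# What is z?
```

Answer: -3

Derivation:
Trace (tracking z):
z = 18  # -> z = 18
p = z - 13  # -> p = 5
z = p - 8  # -> z = -3
p = z * 9  # -> p = -27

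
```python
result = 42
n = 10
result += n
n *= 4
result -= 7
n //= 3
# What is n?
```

Answer: 13

Derivation:
Trace (tracking n):
result = 42  # -> result = 42
n = 10  # -> n = 10
result += n  # -> result = 52
n *= 4  # -> n = 40
result -= 7  # -> result = 45
n //= 3  # -> n = 13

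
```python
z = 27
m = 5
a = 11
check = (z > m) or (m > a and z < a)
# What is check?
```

Trace (tracking check):
z = 27  # -> z = 27
m = 5  # -> m = 5
a = 11  # -> a = 11
check = z > m or (m > a and z < a)  # -> check = True

Answer: True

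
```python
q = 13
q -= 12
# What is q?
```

Trace (tracking q):
q = 13  # -> q = 13
q -= 12  # -> q = 1

Answer: 1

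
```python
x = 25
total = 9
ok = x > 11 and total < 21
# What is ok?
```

Answer: True

Derivation:
Trace (tracking ok):
x = 25  # -> x = 25
total = 9  # -> total = 9
ok = x > 11 and total < 21  # -> ok = True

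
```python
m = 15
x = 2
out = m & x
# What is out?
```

Trace (tracking out):
m = 15  # -> m = 15
x = 2  # -> x = 2
out = m & x  # -> out = 2

Answer: 2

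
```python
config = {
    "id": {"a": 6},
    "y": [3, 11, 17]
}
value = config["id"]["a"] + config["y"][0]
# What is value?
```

Trace (tracking value):
config = {'id': {'a': 6}, 'y': [3, 11, 17]}  # -> config = {'id': {'a': 6}, 'y': [3, 11, 17]}
value = config['id']['a'] + config['y'][0]  # -> value = 9

Answer: 9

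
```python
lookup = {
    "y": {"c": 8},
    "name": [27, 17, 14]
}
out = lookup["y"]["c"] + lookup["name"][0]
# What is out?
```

Answer: 35

Derivation:
Trace (tracking out):
lookup = {'y': {'c': 8}, 'name': [27, 17, 14]}  # -> lookup = {'y': {'c': 8}, 'name': [27, 17, 14]}
out = lookup['y']['c'] + lookup['name'][0]  # -> out = 35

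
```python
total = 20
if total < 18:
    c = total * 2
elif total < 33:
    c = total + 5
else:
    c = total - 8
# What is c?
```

Answer: 25

Derivation:
Trace (tracking c):
total = 20  # -> total = 20
if total < 18:  # condition is False
elif total < 33:  # condition is True
    c = total + 5  # -> c = 25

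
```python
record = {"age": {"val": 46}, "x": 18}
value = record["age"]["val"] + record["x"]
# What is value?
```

Trace (tracking value):
record = {'age': {'val': 46}, 'x': 18}  # -> record = {'age': {'val': 46}, 'x': 18}
value = record['age']['val'] + record['x']  # -> value = 64

Answer: 64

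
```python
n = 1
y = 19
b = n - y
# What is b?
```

Trace (tracking b):
n = 1  # -> n = 1
y = 19  # -> y = 19
b = n - y  # -> b = -18

Answer: -18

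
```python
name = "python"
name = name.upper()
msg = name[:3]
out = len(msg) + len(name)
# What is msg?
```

Trace (tracking msg):
name = 'python'  # -> name = 'python'
name = name.upper()  # -> name = 'PYTHON'
msg = name[:3]  # -> msg = 'PYT'
out = len(msg) + len(name)  # -> out = 9

Answer: 'PYT'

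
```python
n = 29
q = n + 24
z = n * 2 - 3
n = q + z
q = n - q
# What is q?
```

Trace (tracking q):
n = 29  # -> n = 29
q = n + 24  # -> q = 53
z = n * 2 - 3  # -> z = 55
n = q + z  # -> n = 108
q = n - q  # -> q = 55

Answer: 55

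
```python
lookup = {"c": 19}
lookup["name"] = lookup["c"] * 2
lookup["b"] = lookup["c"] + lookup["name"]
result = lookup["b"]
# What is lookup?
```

Answer: {'c': 19, 'name': 38, 'b': 57}

Derivation:
Trace (tracking lookup):
lookup = {'c': 19}  # -> lookup = {'c': 19}
lookup['name'] = lookup['c'] * 2  # -> lookup = {'c': 19, 'name': 38}
lookup['b'] = lookup['c'] + lookup['name']  # -> lookup = {'c': 19, 'name': 38, 'b': 57}
result = lookup['b']  # -> result = 57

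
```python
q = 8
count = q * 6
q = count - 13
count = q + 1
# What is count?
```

Trace (tracking count):
q = 8  # -> q = 8
count = q * 6  # -> count = 48
q = count - 13  # -> q = 35
count = q + 1  # -> count = 36

Answer: 36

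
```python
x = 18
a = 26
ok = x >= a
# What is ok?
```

Answer: False

Derivation:
Trace (tracking ok):
x = 18  # -> x = 18
a = 26  # -> a = 26
ok = x >= a  # -> ok = False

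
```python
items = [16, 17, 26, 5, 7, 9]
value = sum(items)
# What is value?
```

Trace (tracking value):
items = [16, 17, 26, 5, 7, 9]  # -> items = [16, 17, 26, 5, 7, 9]
value = sum(items)  # -> value = 80

Answer: 80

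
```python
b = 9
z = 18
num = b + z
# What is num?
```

Answer: 27

Derivation:
Trace (tracking num):
b = 9  # -> b = 9
z = 18  # -> z = 18
num = b + z  # -> num = 27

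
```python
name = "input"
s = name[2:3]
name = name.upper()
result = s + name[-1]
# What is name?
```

Trace (tracking name):
name = 'input'  # -> name = 'input'
s = name[2:3]  # -> s = 'p'
name = name.upper()  # -> name = 'INPUT'
result = s + name[-1]  # -> result = 'pT'

Answer: 'INPUT'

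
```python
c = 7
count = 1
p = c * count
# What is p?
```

Trace (tracking p):
c = 7  # -> c = 7
count = 1  # -> count = 1
p = c * count  # -> p = 7

Answer: 7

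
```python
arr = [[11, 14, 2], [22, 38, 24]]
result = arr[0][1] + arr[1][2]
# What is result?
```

Trace (tracking result):
arr = [[11, 14, 2], [22, 38, 24]]  # -> arr = [[11, 14, 2], [22, 38, 24]]
result = arr[0][1] + arr[1][2]  # -> result = 38

Answer: 38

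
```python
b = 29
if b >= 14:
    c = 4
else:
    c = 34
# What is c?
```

Answer: 4

Derivation:
Trace (tracking c):
b = 29  # -> b = 29
if b >= 14:  # condition is True
    c = 4  # -> c = 4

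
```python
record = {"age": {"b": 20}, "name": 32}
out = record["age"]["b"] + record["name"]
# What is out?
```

Trace (tracking out):
record = {'age': {'b': 20}, 'name': 32}  # -> record = {'age': {'b': 20}, 'name': 32}
out = record['age']['b'] + record['name']  # -> out = 52

Answer: 52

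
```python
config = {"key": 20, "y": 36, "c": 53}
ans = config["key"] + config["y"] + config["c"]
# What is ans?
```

Trace (tracking ans):
config = {'key': 20, 'y': 36, 'c': 53}  # -> config = {'key': 20, 'y': 36, 'c': 53}
ans = config['key'] + config['y'] + config['c']  # -> ans = 109

Answer: 109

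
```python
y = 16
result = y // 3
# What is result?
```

Trace (tracking result):
y = 16  # -> y = 16
result = y // 3  # -> result = 5

Answer: 5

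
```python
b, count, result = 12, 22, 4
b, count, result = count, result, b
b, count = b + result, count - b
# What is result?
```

Answer: 12

Derivation:
Trace (tracking result):
b, count, result = (12, 22, 4)  # -> b = 12, count = 22, result = 4
b, count, result = (count, result, b)  # -> b = 22, count = 4, result = 12
b, count = (b + result, count - b)  # -> b = 34, count = -18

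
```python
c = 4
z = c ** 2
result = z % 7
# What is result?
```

Trace (tracking result):
c = 4  # -> c = 4
z = c ** 2  # -> z = 16
result = z % 7  # -> result = 2

Answer: 2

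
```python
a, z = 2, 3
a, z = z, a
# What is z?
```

Trace (tracking z):
a, z = (2, 3)  # -> a = 2, z = 3
a, z = (z, a)  # -> a = 3, z = 2

Answer: 2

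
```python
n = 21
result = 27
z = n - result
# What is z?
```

Answer: -6

Derivation:
Trace (tracking z):
n = 21  # -> n = 21
result = 27  # -> result = 27
z = n - result  # -> z = -6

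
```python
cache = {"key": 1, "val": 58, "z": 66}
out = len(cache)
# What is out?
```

Answer: 3

Derivation:
Trace (tracking out):
cache = {'key': 1, 'val': 58, 'z': 66}  # -> cache = {'key': 1, 'val': 58, 'z': 66}
out = len(cache)  # -> out = 3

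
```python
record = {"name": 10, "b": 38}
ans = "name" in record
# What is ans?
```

Answer: True

Derivation:
Trace (tracking ans):
record = {'name': 10, 'b': 38}  # -> record = {'name': 10, 'b': 38}
ans = 'name' in record  # -> ans = True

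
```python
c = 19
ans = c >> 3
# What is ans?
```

Answer: 2

Derivation:
Trace (tracking ans):
c = 19  # -> c = 19
ans = c >> 3  # -> ans = 2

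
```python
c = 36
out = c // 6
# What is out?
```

Trace (tracking out):
c = 36  # -> c = 36
out = c // 6  # -> out = 6

Answer: 6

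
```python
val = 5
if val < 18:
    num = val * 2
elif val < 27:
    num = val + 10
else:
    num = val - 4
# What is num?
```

Answer: 10

Derivation:
Trace (tracking num):
val = 5  # -> val = 5
if val < 18:  # condition is True
    num = val * 2  # -> num = 10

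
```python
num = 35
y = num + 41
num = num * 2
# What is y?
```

Trace (tracking y):
num = 35  # -> num = 35
y = num + 41  # -> y = 76
num = num * 2  # -> num = 70

Answer: 76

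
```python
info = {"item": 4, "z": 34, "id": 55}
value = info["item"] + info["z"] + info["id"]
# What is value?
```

Trace (tracking value):
info = {'item': 4, 'z': 34, 'id': 55}  # -> info = {'item': 4, 'z': 34, 'id': 55}
value = info['item'] + info['z'] + info['id']  # -> value = 93

Answer: 93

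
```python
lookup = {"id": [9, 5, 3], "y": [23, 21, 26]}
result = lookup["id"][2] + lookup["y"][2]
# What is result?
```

Answer: 29

Derivation:
Trace (tracking result):
lookup = {'id': [9, 5, 3], 'y': [23, 21, 26]}  # -> lookup = {'id': [9, 5, 3], 'y': [23, 21, 26]}
result = lookup['id'][2] + lookup['y'][2]  # -> result = 29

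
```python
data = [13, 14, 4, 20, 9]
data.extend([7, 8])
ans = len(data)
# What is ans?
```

Trace (tracking ans):
data = [13, 14, 4, 20, 9]  # -> data = [13, 14, 4, 20, 9]
data.extend([7, 8])  # -> data = [13, 14, 4, 20, 9, 7, 8]
ans = len(data)  # -> ans = 7

Answer: 7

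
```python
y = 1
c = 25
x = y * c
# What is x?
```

Answer: 25

Derivation:
Trace (tracking x):
y = 1  # -> y = 1
c = 25  # -> c = 25
x = y * c  # -> x = 25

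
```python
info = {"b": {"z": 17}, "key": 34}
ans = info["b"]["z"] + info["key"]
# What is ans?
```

Trace (tracking ans):
info = {'b': {'z': 17}, 'key': 34}  # -> info = {'b': {'z': 17}, 'key': 34}
ans = info['b']['z'] + info['key']  # -> ans = 51

Answer: 51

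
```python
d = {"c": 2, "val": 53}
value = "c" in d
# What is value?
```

Trace (tracking value):
d = {'c': 2, 'val': 53}  # -> d = {'c': 2, 'val': 53}
value = 'c' in d  # -> value = True

Answer: True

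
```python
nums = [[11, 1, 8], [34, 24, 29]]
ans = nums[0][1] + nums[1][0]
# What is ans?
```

Answer: 35

Derivation:
Trace (tracking ans):
nums = [[11, 1, 8], [34, 24, 29]]  # -> nums = [[11, 1, 8], [34, 24, 29]]
ans = nums[0][1] + nums[1][0]  # -> ans = 35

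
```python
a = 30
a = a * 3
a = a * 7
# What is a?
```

Answer: 630

Derivation:
Trace (tracking a):
a = 30  # -> a = 30
a = a * 3  # -> a = 90
a = a * 7  # -> a = 630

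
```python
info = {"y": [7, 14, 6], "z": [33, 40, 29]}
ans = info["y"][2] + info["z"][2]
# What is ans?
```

Trace (tracking ans):
info = {'y': [7, 14, 6], 'z': [33, 40, 29]}  # -> info = {'y': [7, 14, 6], 'z': [33, 40, 29]}
ans = info['y'][2] + info['z'][2]  # -> ans = 35

Answer: 35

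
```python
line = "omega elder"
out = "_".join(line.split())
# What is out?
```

Trace (tracking out):
line = 'omega elder'  # -> line = 'omega elder'
out = '_'.join(line.split())  # -> out = 'omega_elder'

Answer: 'omega_elder'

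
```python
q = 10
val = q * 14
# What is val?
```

Answer: 140

Derivation:
Trace (tracking val):
q = 10  # -> q = 10
val = q * 14  # -> val = 140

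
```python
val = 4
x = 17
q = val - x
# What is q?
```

Trace (tracking q):
val = 4  # -> val = 4
x = 17  # -> x = 17
q = val - x  # -> q = -13

Answer: -13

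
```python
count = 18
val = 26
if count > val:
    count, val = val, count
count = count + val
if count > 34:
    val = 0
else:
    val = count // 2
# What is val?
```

Trace (tracking val):
count = 18  # -> count = 18
val = 26  # -> val = 26
if count > val:  # condition is False
count = count + val  # -> count = 44
if count > 34:  # condition is True
    val = 0  # -> val = 0

Answer: 0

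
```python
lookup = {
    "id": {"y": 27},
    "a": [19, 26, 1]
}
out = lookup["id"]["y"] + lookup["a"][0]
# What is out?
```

Trace (tracking out):
lookup = {'id': {'y': 27}, 'a': [19, 26, 1]}  # -> lookup = {'id': {'y': 27}, 'a': [19, 26, 1]}
out = lookup['id']['y'] + lookup['a'][0]  # -> out = 46

Answer: 46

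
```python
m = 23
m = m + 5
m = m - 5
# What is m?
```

Trace (tracking m):
m = 23  # -> m = 23
m = m + 5  # -> m = 28
m = m - 5  # -> m = 23

Answer: 23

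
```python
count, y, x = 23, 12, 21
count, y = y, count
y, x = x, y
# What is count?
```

Trace (tracking count):
count, y, x = (23, 12, 21)  # -> count = 23, y = 12, x = 21
count, y = (y, count)  # -> count = 12, y = 23
y, x = (x, y)  # -> y = 21, x = 23

Answer: 12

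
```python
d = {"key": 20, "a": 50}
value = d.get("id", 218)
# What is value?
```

Answer: 218

Derivation:
Trace (tracking value):
d = {'key': 20, 'a': 50}  # -> d = {'key': 20, 'a': 50}
value = d.get('id', 218)  # -> value = 218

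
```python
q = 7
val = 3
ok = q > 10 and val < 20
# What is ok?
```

Answer: False

Derivation:
Trace (tracking ok):
q = 7  # -> q = 7
val = 3  # -> val = 3
ok = q > 10 and val < 20  # -> ok = False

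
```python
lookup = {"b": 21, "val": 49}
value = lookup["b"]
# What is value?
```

Trace (tracking value):
lookup = {'b': 21, 'val': 49}  # -> lookup = {'b': 21, 'val': 49}
value = lookup['b']  # -> value = 21

Answer: 21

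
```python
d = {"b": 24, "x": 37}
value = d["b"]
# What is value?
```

Trace (tracking value):
d = {'b': 24, 'x': 37}  # -> d = {'b': 24, 'x': 37}
value = d['b']  # -> value = 24

Answer: 24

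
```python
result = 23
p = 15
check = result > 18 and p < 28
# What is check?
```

Answer: True

Derivation:
Trace (tracking check):
result = 23  # -> result = 23
p = 15  # -> p = 15
check = result > 18 and p < 28  # -> check = True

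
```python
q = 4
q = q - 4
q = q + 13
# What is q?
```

Trace (tracking q):
q = 4  # -> q = 4
q = q - 4  # -> q = 0
q = q + 13  # -> q = 13

Answer: 13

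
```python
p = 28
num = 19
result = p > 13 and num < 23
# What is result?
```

Trace (tracking result):
p = 28  # -> p = 28
num = 19  # -> num = 19
result = p > 13 and num < 23  # -> result = True

Answer: True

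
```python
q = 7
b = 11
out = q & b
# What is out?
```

Answer: 3

Derivation:
Trace (tracking out):
q = 7  # -> q = 7
b = 11  # -> b = 11
out = q & b  # -> out = 3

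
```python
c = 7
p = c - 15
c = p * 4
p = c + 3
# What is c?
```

Trace (tracking c):
c = 7  # -> c = 7
p = c - 15  # -> p = -8
c = p * 4  # -> c = -32
p = c + 3  # -> p = -29

Answer: -32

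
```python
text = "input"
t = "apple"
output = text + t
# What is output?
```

Answer: 'inputapple'

Derivation:
Trace (tracking output):
text = 'input'  # -> text = 'input'
t = 'apple'  # -> t = 'apple'
output = text + t  # -> output = 'inputapple'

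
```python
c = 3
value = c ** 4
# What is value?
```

Trace (tracking value):
c = 3  # -> c = 3
value = c ** 4  # -> value = 81

Answer: 81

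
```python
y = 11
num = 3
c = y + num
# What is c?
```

Answer: 14

Derivation:
Trace (tracking c):
y = 11  # -> y = 11
num = 3  # -> num = 3
c = y + num  # -> c = 14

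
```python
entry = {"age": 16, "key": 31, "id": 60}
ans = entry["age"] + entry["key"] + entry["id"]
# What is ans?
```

Trace (tracking ans):
entry = {'age': 16, 'key': 31, 'id': 60}  # -> entry = {'age': 16, 'key': 31, 'id': 60}
ans = entry['age'] + entry['key'] + entry['id']  # -> ans = 107

Answer: 107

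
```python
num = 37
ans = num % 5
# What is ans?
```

Trace (tracking ans):
num = 37  # -> num = 37
ans = num % 5  # -> ans = 2

Answer: 2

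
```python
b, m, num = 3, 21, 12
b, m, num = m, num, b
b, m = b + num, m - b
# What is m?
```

Answer: -9

Derivation:
Trace (tracking m):
b, m, num = (3, 21, 12)  # -> b = 3, m = 21, num = 12
b, m, num = (m, num, b)  # -> b = 21, m = 12, num = 3
b, m = (b + num, m - b)  # -> b = 24, m = -9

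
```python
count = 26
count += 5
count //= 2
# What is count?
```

Trace (tracking count):
count = 26  # -> count = 26
count += 5  # -> count = 31
count //= 2  # -> count = 15

Answer: 15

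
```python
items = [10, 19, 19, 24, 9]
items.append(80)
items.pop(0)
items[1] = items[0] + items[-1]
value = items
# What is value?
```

Answer: [19, 99, 24, 9, 80]

Derivation:
Trace (tracking value):
items = [10, 19, 19, 24, 9]  # -> items = [10, 19, 19, 24, 9]
items.append(80)  # -> items = [10, 19, 19, 24, 9, 80]
items.pop(0)  # -> items = [19, 19, 24, 9, 80]
items[1] = items[0] + items[-1]  # -> items = [19, 99, 24, 9, 80]
value = items  # -> value = [19, 99, 24, 9, 80]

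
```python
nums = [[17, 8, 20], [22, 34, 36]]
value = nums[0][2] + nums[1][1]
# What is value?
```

Answer: 54

Derivation:
Trace (tracking value):
nums = [[17, 8, 20], [22, 34, 36]]  # -> nums = [[17, 8, 20], [22, 34, 36]]
value = nums[0][2] + nums[1][1]  # -> value = 54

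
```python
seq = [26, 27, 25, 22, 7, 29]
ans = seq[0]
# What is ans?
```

Answer: 26

Derivation:
Trace (tracking ans):
seq = [26, 27, 25, 22, 7, 29]  # -> seq = [26, 27, 25, 22, 7, 29]
ans = seq[0]  # -> ans = 26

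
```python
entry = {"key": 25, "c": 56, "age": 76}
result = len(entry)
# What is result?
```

Trace (tracking result):
entry = {'key': 25, 'c': 56, 'age': 76}  # -> entry = {'key': 25, 'c': 56, 'age': 76}
result = len(entry)  # -> result = 3

Answer: 3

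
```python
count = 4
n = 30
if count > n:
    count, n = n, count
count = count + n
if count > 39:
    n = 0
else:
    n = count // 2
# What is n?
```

Trace (tracking n):
count = 4  # -> count = 4
n = 30  # -> n = 30
if count > n:  # condition is False
count = count + n  # -> count = 34
if count > 39:  # condition is False
else:
    n = count // 2  # -> n = 17

Answer: 17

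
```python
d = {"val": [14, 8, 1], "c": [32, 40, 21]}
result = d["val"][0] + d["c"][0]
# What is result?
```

Answer: 46

Derivation:
Trace (tracking result):
d = {'val': [14, 8, 1], 'c': [32, 40, 21]}  # -> d = {'val': [14, 8, 1], 'c': [32, 40, 21]}
result = d['val'][0] + d['c'][0]  # -> result = 46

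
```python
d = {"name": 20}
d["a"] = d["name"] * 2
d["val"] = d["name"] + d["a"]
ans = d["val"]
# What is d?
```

Trace (tracking d):
d = {'name': 20}  # -> d = {'name': 20}
d['a'] = d['name'] * 2  # -> d = {'name': 20, 'a': 40}
d['val'] = d['name'] + d['a']  # -> d = {'name': 20, 'a': 40, 'val': 60}
ans = d['val']  # -> ans = 60

Answer: {'name': 20, 'a': 40, 'val': 60}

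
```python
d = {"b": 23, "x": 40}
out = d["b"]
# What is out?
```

Answer: 23

Derivation:
Trace (tracking out):
d = {'b': 23, 'x': 40}  # -> d = {'b': 23, 'x': 40}
out = d['b']  # -> out = 23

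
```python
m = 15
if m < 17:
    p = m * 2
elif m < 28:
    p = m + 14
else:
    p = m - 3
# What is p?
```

Trace (tracking p):
m = 15  # -> m = 15
if m < 17:  # condition is True
    p = m * 2  # -> p = 30

Answer: 30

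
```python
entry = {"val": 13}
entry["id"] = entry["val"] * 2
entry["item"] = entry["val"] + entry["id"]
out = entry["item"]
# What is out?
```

Answer: 39

Derivation:
Trace (tracking out):
entry = {'val': 13}  # -> entry = {'val': 13}
entry['id'] = entry['val'] * 2  # -> entry = {'val': 13, 'id': 26}
entry['item'] = entry['val'] + entry['id']  # -> entry = {'val': 13, 'id': 26, 'item': 39}
out = entry['item']  # -> out = 39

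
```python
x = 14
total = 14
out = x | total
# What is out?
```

Answer: 14

Derivation:
Trace (tracking out):
x = 14  # -> x = 14
total = 14  # -> total = 14
out = x | total  # -> out = 14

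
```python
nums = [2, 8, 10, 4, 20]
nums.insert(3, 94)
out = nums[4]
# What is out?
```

Trace (tracking out):
nums = [2, 8, 10, 4, 20]  # -> nums = [2, 8, 10, 4, 20]
nums.insert(3, 94)  # -> nums = [2, 8, 10, 94, 4, 20]
out = nums[4]  # -> out = 4

Answer: 4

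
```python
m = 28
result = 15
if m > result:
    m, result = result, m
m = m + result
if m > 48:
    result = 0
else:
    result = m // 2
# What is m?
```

Trace (tracking m):
m = 28  # -> m = 28
result = 15  # -> result = 15
if m > result:  # condition is True
    m, result = (result, m)  # -> m = 15, result = 28
m = m + result  # -> m = 43
if m > 48:  # condition is False
else:
    result = m // 2  # -> result = 21

Answer: 43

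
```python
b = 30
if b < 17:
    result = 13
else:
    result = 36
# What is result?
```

Trace (tracking result):
b = 30  # -> b = 30
if b < 17:  # condition is False
else:
    result = 36  # -> result = 36

Answer: 36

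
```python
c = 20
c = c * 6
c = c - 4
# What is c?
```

Trace (tracking c):
c = 20  # -> c = 20
c = c * 6  # -> c = 120
c = c - 4  # -> c = 116

Answer: 116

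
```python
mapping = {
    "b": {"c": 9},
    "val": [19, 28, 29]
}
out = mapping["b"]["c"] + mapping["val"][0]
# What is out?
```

Answer: 28

Derivation:
Trace (tracking out):
mapping = {'b': {'c': 9}, 'val': [19, 28, 29]}  # -> mapping = {'b': {'c': 9}, 'val': [19, 28, 29]}
out = mapping['b']['c'] + mapping['val'][0]  # -> out = 28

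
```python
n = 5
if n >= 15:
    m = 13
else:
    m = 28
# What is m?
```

Trace (tracking m):
n = 5  # -> n = 5
if n >= 15:  # condition is False
else:
    m = 28  # -> m = 28

Answer: 28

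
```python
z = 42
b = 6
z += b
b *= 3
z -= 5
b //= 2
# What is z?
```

Answer: 43

Derivation:
Trace (tracking z):
z = 42  # -> z = 42
b = 6  # -> b = 6
z += b  # -> z = 48
b *= 3  # -> b = 18
z -= 5  # -> z = 43
b //= 2  # -> b = 9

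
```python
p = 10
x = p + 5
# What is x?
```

Trace (tracking x):
p = 10  # -> p = 10
x = p + 5  # -> x = 15

Answer: 15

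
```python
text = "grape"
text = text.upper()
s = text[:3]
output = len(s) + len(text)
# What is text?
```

Answer: 'GRAPE'

Derivation:
Trace (tracking text):
text = 'grape'  # -> text = 'grape'
text = text.upper()  # -> text = 'GRAPE'
s = text[:3]  # -> s = 'GRA'
output = len(s) + len(text)  # -> output = 8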